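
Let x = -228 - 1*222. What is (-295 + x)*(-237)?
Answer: 176565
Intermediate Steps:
x = -450 (x = -228 - 222 = -450)
(-295 + x)*(-237) = (-295 - 450)*(-237) = -745*(-237) = 176565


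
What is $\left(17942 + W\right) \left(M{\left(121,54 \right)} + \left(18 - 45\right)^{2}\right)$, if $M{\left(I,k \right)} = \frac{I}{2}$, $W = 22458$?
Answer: $31895800$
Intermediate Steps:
$M{\left(I,k \right)} = \frac{I}{2}$ ($M{\left(I,k \right)} = I \frac{1}{2} = \frac{I}{2}$)
$\left(17942 + W\right) \left(M{\left(121,54 \right)} + \left(18 - 45\right)^{2}\right) = \left(17942 + 22458\right) \left(\frac{1}{2} \cdot 121 + \left(18 - 45\right)^{2}\right) = 40400 \left(\frac{121}{2} + \left(-27\right)^{2}\right) = 40400 \left(\frac{121}{2} + 729\right) = 40400 \cdot \frac{1579}{2} = 31895800$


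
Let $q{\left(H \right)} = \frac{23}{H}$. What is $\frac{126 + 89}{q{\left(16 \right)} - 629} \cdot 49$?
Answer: $- \frac{168560}{10041} \approx -16.787$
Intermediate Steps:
$\frac{126 + 89}{q{\left(16 \right)} - 629} \cdot 49 = \frac{126 + 89}{\frac{23}{16} - 629} \cdot 49 = \frac{215}{23 \cdot \frac{1}{16} - 629} \cdot 49 = \frac{215}{\frac{23}{16} - 629} \cdot 49 = \frac{215}{- \frac{10041}{16}} \cdot 49 = 215 \left(- \frac{16}{10041}\right) 49 = \left(- \frac{3440}{10041}\right) 49 = - \frac{168560}{10041}$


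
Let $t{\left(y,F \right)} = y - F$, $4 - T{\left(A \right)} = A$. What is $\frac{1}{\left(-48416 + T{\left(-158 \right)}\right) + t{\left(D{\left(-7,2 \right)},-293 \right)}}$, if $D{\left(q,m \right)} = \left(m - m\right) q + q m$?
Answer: $- \frac{1}{47975} \approx -2.0844 \cdot 10^{-5}$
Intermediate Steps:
$D{\left(q,m \right)} = m q$ ($D{\left(q,m \right)} = 0 q + m q = 0 + m q = m q$)
$T{\left(A \right)} = 4 - A$
$\frac{1}{\left(-48416 + T{\left(-158 \right)}\right) + t{\left(D{\left(-7,2 \right)},-293 \right)}} = \frac{1}{\left(-48416 + \left(4 - -158\right)\right) + \left(2 \left(-7\right) - -293\right)} = \frac{1}{\left(-48416 + \left(4 + 158\right)\right) + \left(-14 + 293\right)} = \frac{1}{\left(-48416 + 162\right) + 279} = \frac{1}{-48254 + 279} = \frac{1}{-47975} = - \frac{1}{47975}$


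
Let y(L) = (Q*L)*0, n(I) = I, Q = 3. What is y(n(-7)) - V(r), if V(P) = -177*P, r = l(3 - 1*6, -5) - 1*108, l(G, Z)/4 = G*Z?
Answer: -8496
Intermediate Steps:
l(G, Z) = 4*G*Z (l(G, Z) = 4*(G*Z) = 4*G*Z)
y(L) = 0 (y(L) = (3*L)*0 = 0)
r = -48 (r = 4*(3 - 1*6)*(-5) - 1*108 = 4*(3 - 6)*(-5) - 108 = 4*(-3)*(-5) - 108 = 60 - 108 = -48)
y(n(-7)) - V(r) = 0 - (-177)*(-48) = 0 - 1*8496 = 0 - 8496 = -8496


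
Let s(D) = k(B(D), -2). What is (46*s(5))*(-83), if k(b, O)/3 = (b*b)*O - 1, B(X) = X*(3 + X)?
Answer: 36664254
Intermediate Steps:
k(b, O) = -3 + 3*O*b² (k(b, O) = 3*((b*b)*O - 1) = 3*(b²*O - 1) = 3*(O*b² - 1) = 3*(-1 + O*b²) = -3 + 3*O*b²)
s(D) = -3 - 6*D²*(3 + D)² (s(D) = -3 + 3*(-2)*(D*(3 + D))² = -3 + 3*(-2)*(D²*(3 + D)²) = -3 - 6*D²*(3 + D)²)
(46*s(5))*(-83) = (46*(-3 - 6*5²*(3 + 5)²))*(-83) = (46*(-3 - 6*25*8²))*(-83) = (46*(-3 - 6*25*64))*(-83) = (46*(-3 - 9600))*(-83) = (46*(-9603))*(-83) = -441738*(-83) = 36664254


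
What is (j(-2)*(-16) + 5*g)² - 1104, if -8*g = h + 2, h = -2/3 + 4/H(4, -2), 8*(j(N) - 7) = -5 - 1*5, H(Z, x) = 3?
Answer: 69025/9 ≈ 7669.4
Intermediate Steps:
j(N) = 23/4 (j(N) = 7 + (-5 - 1*5)/8 = 7 + (-5 - 5)/8 = 7 + (⅛)*(-10) = 7 - 5/4 = 23/4)
h = ⅔ (h = -2/3 + 4/3 = -2*⅓ + 4*(⅓) = -⅔ + 4/3 = ⅔ ≈ 0.66667)
g = -⅓ (g = -(⅔ + 2)/8 = -⅛*8/3 = -⅓ ≈ -0.33333)
(j(-2)*(-16) + 5*g)² - 1104 = ((23/4)*(-16) + 5*(-⅓))² - 1104 = (-92 - 5/3)² - 1104 = (-281/3)² - 1104 = 78961/9 - 1104 = 69025/9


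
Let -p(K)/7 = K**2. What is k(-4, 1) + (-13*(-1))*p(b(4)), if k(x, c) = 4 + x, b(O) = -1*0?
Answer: 0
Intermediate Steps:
b(O) = 0
p(K) = -7*K**2
k(-4, 1) + (-13*(-1))*p(b(4)) = (4 - 4) + (-13*(-1))*(-7*0**2) = 0 + 13*(-7*0) = 0 + 13*0 = 0 + 0 = 0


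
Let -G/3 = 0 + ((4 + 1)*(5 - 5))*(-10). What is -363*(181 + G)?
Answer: -65703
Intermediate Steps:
G = 0 (G = -3*(0 + ((4 + 1)*(5 - 5))*(-10)) = -3*(0 + (5*0)*(-10)) = -3*(0 + 0*(-10)) = -3*(0 + 0) = -3*0 = 0)
-363*(181 + G) = -363*(181 + 0) = -363*181 = -65703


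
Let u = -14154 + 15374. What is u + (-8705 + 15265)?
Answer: 7780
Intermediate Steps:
u = 1220
u + (-8705 + 15265) = 1220 + (-8705 + 15265) = 1220 + 6560 = 7780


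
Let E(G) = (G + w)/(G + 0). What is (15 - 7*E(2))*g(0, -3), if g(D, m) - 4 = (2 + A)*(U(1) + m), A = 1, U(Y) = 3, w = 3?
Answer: -10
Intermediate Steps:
E(G) = (3 + G)/G (E(G) = (G + 3)/(G + 0) = (3 + G)/G)
g(D, m) = 13 + 3*m (g(D, m) = 4 + (2 + 1)*(3 + m) = 4 + 3*(3 + m) = 4 + (9 + 3*m) = 13 + 3*m)
(15 - 7*E(2))*g(0, -3) = (15 - 7*(3 + 2)/2)*(13 + 3*(-3)) = (15 - 7*5/2)*(13 - 9) = (15 - 7*5/2)*4 = (15 - 35/2)*4 = -5/2*4 = -10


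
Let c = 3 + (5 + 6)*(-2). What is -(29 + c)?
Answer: -10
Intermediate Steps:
c = -19 (c = 3 + 11*(-2) = 3 - 22 = -19)
-(29 + c) = -(29 - 19) = -1*10 = -10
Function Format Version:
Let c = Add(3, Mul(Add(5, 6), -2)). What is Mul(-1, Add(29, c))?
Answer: -10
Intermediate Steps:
c = -19 (c = Add(3, Mul(11, -2)) = Add(3, -22) = -19)
Mul(-1, Add(29, c)) = Mul(-1, Add(29, -19)) = Mul(-1, 10) = -10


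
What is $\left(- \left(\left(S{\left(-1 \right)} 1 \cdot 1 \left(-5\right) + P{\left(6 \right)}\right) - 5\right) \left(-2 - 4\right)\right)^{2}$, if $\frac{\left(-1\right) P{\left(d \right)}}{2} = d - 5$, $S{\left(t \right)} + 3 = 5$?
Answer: $10404$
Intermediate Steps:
$S{\left(t \right)} = 2$ ($S{\left(t \right)} = -3 + 5 = 2$)
$P{\left(d \right)} = 10 - 2 d$ ($P{\left(d \right)} = - 2 \left(d - 5\right) = - 2 \left(-5 + d\right) = 10 - 2 d$)
$\left(- \left(\left(S{\left(-1 \right)} 1 \cdot 1 \left(-5\right) + P{\left(6 \right)}\right) - 5\right) \left(-2 - 4\right)\right)^{2} = \left(- \left(\left(2 \cdot 1 \cdot 1 \left(-5\right) + \left(10 - 12\right)\right) - 5\right) \left(-2 - 4\right)\right)^{2} = \left(- \left(\left(2 \cdot 1 \left(-5\right) + \left(10 - 12\right)\right) - 5\right) \left(-2 - 4\right)\right)^{2} = \left(- \left(\left(2 \left(-5\right) - 2\right) - 5\right) \left(-6\right)\right)^{2} = \left(- \left(\left(-10 - 2\right) - 5\right) \left(-6\right)\right)^{2} = \left(- \left(-12 - 5\right) \left(-6\right)\right)^{2} = \left(- \left(-17\right) \left(-6\right)\right)^{2} = \left(\left(-1\right) 102\right)^{2} = \left(-102\right)^{2} = 10404$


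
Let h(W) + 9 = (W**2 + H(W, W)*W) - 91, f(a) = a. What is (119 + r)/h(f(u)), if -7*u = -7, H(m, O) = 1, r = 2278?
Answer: -2397/98 ≈ -24.459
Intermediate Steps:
u = 1 (u = -1/7*(-7) = 1)
h(W) = -100 + W + W**2 (h(W) = -9 + ((W**2 + 1*W) - 91) = -9 + ((W**2 + W) - 91) = -9 + ((W + W**2) - 91) = -9 + (-91 + W + W**2) = -100 + W + W**2)
(119 + r)/h(f(u)) = (119 + 2278)/(-100 + 1 + 1**2) = 2397/(-100 + 1 + 1) = 2397/(-98) = 2397*(-1/98) = -2397/98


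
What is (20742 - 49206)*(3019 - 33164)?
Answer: 858047280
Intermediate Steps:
(20742 - 49206)*(3019 - 33164) = -28464*(-30145) = 858047280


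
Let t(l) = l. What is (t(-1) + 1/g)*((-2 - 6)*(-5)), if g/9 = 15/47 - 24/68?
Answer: -41680/243 ≈ -171.52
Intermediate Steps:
g = -243/799 (g = 9*(15/47 - 24/68) = 9*(15*(1/47) - 24*1/68) = 9*(15/47 - 6/17) = 9*(-27/799) = -243/799 ≈ -0.30413)
(t(-1) + 1/g)*((-2 - 6)*(-5)) = (-1 + 1/(-243/799))*((-2 - 6)*(-5)) = (-1 - 799/243)*(-8*(-5)) = -1042/243*40 = -41680/243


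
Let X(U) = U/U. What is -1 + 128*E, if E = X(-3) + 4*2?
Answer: 1151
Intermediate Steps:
X(U) = 1
E = 9 (E = 1 + 4*2 = 1 + 8 = 9)
-1 + 128*E = -1 + 128*9 = -1 + 1152 = 1151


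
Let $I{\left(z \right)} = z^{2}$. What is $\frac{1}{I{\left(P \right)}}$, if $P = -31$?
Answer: $\frac{1}{961} \approx 0.0010406$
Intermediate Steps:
$\frac{1}{I{\left(P \right)}} = \frac{1}{\left(-31\right)^{2}} = \frac{1}{961}$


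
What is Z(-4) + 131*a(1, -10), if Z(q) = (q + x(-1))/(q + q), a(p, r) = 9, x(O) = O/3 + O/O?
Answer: 14153/12 ≈ 1179.4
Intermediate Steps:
x(O) = 1 + O/3 (x(O) = O*(⅓) + 1 = O/3 + 1 = 1 + O/3)
Z(q) = (⅔ + q)/(2*q) (Z(q) = (q + (1 + (⅓)*(-1)))/(q + q) = (q + (1 - ⅓))/((2*q)) = (q + ⅔)*(1/(2*q)) = (⅔ + q)*(1/(2*q)) = (⅔ + q)/(2*q))
Z(-4) + 131*a(1, -10) = (⅙)*(2 + 3*(-4))/(-4) + 131*9 = (⅙)*(-¼)*(2 - 12) + 1179 = (⅙)*(-¼)*(-10) + 1179 = 5/12 + 1179 = 14153/12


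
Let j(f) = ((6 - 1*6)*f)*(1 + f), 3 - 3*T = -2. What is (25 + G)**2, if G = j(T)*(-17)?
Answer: 625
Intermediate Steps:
T = 5/3 (T = 1 - 1/3*(-2) = 1 + 2/3 = 5/3 ≈ 1.6667)
j(f) = 0 (j(f) = ((6 - 6)*f)*(1 + f) = (0*f)*(1 + f) = 0*(1 + f) = 0)
G = 0 (G = 0*(-17) = 0)
(25 + G)**2 = (25 + 0)**2 = 25**2 = 625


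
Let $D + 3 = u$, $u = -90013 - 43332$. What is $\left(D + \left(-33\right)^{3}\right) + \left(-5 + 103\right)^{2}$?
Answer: $-159681$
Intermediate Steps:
$u = -133345$ ($u = -90013 - 43332 = -133345$)
$D = -133348$ ($D = -3 - 133345 = -133348$)
$\left(D + \left(-33\right)^{3}\right) + \left(-5 + 103\right)^{2} = \left(-133348 + \left(-33\right)^{3}\right) + \left(-5 + 103\right)^{2} = \left(-133348 - 35937\right) + 98^{2} = -169285 + 9604 = -159681$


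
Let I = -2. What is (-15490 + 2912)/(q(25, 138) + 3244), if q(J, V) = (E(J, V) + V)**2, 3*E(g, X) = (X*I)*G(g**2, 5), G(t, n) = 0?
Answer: -6289/11144 ≈ -0.56434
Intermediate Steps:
E(g, X) = 0 (E(g, X) = ((X*(-2))*0)/3 = (-2*X*0)/3 = (1/3)*0 = 0)
q(J, V) = V**2 (q(J, V) = (0 + V)**2 = V**2)
(-15490 + 2912)/(q(25, 138) + 3244) = (-15490 + 2912)/(138**2 + 3244) = -12578/(19044 + 3244) = -12578/22288 = -12578*1/22288 = -6289/11144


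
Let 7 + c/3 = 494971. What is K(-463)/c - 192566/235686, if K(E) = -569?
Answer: -4334451791/5302549332 ≈ -0.81743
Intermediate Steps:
c = 1484892 (c = -21 + 3*494971 = -21 + 1484913 = 1484892)
K(-463)/c - 192566/235686 = -569/1484892 - 192566/235686 = -569*1/1484892 - 192566*1/235686 = -569/1484892 - 8753/10713 = -4334451791/5302549332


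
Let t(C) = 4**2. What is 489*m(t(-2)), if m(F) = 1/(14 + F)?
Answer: 163/10 ≈ 16.300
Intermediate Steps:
t(C) = 16
489*m(t(-2)) = 489/(14 + 16) = 489/30 = 489*(1/30) = 163/10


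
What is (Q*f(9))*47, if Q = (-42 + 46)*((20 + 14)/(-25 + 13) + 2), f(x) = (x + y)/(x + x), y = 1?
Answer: -2350/27 ≈ -87.037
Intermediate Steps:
f(x) = (1 + x)/(2*x) (f(x) = (x + 1)/(x + x) = (1 + x)/((2*x)) = (1 + x)*(1/(2*x)) = (1 + x)/(2*x))
Q = -10/3 (Q = 4*(34/(-12) + 2) = 4*(34*(-1/12) + 2) = 4*(-17/6 + 2) = 4*(-⅚) = -10/3 ≈ -3.3333)
(Q*f(9))*47 = -5*(1 + 9)/(3*9)*47 = -5*10/(3*9)*47 = -10/3*5/9*47 = -50/27*47 = -2350/27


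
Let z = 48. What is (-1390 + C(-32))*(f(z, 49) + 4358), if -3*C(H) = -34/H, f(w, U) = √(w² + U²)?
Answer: -145419923/24 - 66737*√4705/48 ≈ -6.1545e+6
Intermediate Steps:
f(w, U) = √(U² + w²)
C(H) = 34/(3*H) (C(H) = -(-34)/(3*H) = 34/(3*H))
(-1390 + C(-32))*(f(z, 49) + 4358) = (-1390 + (34/3)/(-32))*(√(49² + 48²) + 4358) = (-1390 + (34/3)*(-1/32))*(√(2401 + 2304) + 4358) = (-1390 - 17/48)*(√4705 + 4358) = -66737*(4358 + √4705)/48 = -145419923/24 - 66737*√4705/48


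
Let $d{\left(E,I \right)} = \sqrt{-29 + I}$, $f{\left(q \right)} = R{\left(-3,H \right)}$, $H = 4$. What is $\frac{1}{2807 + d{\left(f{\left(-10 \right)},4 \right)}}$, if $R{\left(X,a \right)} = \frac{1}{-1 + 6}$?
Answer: $\frac{2807}{7879274} - \frac{5 i}{7879274} \approx 0.00035625 - 6.3458 \cdot 10^{-7} i$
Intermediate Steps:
$R{\left(X,a \right)} = \frac{1}{5}$
$f{\left(q \right)} = \frac{1}{5}$
$\frac{1}{2807 + d{\left(f{\left(-10 \right)},4 \right)}} = \frac{1}{2807 + \sqrt{-29 + 4}} = \frac{1}{2807 + \sqrt{-25}} = \frac{1}{2807 + 5 i} = \frac{2807 - 5 i}{7879274}$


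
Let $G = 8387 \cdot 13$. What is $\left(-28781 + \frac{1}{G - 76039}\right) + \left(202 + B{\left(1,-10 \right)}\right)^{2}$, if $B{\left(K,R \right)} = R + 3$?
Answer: $\frac{304978049}{32992} \approx 9244.0$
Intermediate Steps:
$G = 109031$
$B{\left(K,R \right)} = 3 + R$
$\left(-28781 + \frac{1}{G - 76039}\right) + \left(202 + B{\left(1,-10 \right)}\right)^{2} = \left(-28781 + \frac{1}{109031 - 76039}\right) + \left(202 + \left(3 - 10\right)\right)^{2} = \left(-28781 + \frac{1}{32992}\right) + \left(202 - 7\right)^{2} = \left(-28781 + \frac{1}{32992}\right) + 195^{2} = - \frac{949542751}{32992} + 38025 = \frac{304978049}{32992}$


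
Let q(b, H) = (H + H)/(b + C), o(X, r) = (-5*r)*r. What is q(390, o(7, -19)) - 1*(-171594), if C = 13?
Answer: 69148772/403 ≈ 1.7159e+5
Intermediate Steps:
o(X, r) = -5*r²
q(b, H) = 2*H/(13 + b) (q(b, H) = (H + H)/(b + 13) = (2*H)/(13 + b) = 2*H/(13 + b))
q(390, o(7, -19)) - 1*(-171594) = 2*(-5*(-19)²)/(13 + 390) - 1*(-171594) = 2*(-5*361)/403 + 171594 = 2*(-1805)*(1/403) + 171594 = -3610/403 + 171594 = 69148772/403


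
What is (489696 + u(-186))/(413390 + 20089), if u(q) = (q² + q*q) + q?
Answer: 186234/144493 ≈ 1.2889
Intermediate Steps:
u(q) = q + 2*q² (u(q) = (q² + q²) + q = 2*q² + q = q + 2*q²)
(489696 + u(-186))/(413390 + 20089) = (489696 - 186*(1 + 2*(-186)))/(413390 + 20089) = (489696 - 186*(1 - 372))/433479 = (489696 - 186*(-371))*(1/433479) = (489696 + 69006)*(1/433479) = 558702*(1/433479) = 186234/144493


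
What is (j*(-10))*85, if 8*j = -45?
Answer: 19125/4 ≈ 4781.3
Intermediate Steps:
j = -45/8 (j = (1/8)*(-45) = -45/8 ≈ -5.6250)
(j*(-10))*85 = -45/8*(-10)*85 = (225/4)*85 = 19125/4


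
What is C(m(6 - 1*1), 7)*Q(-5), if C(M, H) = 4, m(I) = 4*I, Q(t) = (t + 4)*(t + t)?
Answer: 40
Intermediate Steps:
Q(t) = 2*t*(4 + t) (Q(t) = (4 + t)*(2*t) = 2*t*(4 + t))
C(m(6 - 1*1), 7)*Q(-5) = 4*(2*(-5)*(4 - 5)) = 4*(2*(-5)*(-1)) = 4*10 = 40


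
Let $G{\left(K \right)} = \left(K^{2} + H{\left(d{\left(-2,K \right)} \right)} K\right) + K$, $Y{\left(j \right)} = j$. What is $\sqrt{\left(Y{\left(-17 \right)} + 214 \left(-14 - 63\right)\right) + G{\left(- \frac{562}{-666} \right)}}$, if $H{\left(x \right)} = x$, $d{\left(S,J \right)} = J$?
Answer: $\frac{4 i \sqrt{114303910}}{333} \approx 128.42 i$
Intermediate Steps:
$G{\left(K \right)} = K + 2 K^{2}$ ($G{\left(K \right)} = \left(K^{2} + K K\right) + K = \left(K^{2} + K^{2}\right) + K = 2 K^{2} + K = K + 2 K^{2}$)
$\sqrt{\left(Y{\left(-17 \right)} + 214 \left(-14 - 63\right)\right) + G{\left(- \frac{562}{-666} \right)}} = \sqrt{\left(-17 + 214 \left(-14 - 63\right)\right) + - \frac{562}{-666} \left(1 + 2 \left(- \frac{562}{-666}\right)\right)} = \sqrt{\left(-17 + 214 \left(-77\right)\right) + \left(-562\right) \left(- \frac{1}{666}\right) \left(1 + 2 \left(\left(-562\right) \left(- \frac{1}{666}\right)\right)\right)} = \sqrt{\left(-17 - 16478\right) + \frac{281 \left(1 + 2 \cdot \frac{281}{333}\right)}{333}} = \sqrt{-16495 + \frac{281 \left(1 + \frac{562}{333}\right)}{333}} = \sqrt{-16495 + \frac{281}{333} \cdot \frac{895}{333}} = \sqrt{-16495 + \frac{251495}{110889}} = \sqrt{- \frac{1828862560}{110889}} = \frac{4 i \sqrt{114303910}}{333}$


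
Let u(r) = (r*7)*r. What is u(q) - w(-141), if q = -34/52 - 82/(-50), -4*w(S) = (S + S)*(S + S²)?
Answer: -587977698833/422500 ≈ -1.3917e+6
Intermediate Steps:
w(S) = -S*(S + S²)/2 (w(S) = -(S + S)*(S + S²)/4 = -2*S*(S + S²)/4 = -S*(S + S²)/2)
q = 641/650 (q = -34*1/52 - 82*(-1/50) = -17/26 + 41/25 = 641/650 ≈ 0.98615)
u(r) = 7*r² (u(r) = (7*r)*r = 7*r²)
u(q) - w(-141) = 7*(641/650)² - (-141)²*(-1 - 1*(-141))/2 = 7*(410881/422500) - 19881*(-1 + 141)/2 = 2876167/422500 - 19881*140/2 = 2876167/422500 - 1*1391670 = 2876167/422500 - 1391670 = -587977698833/422500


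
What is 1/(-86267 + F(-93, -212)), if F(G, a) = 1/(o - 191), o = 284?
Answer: -93/8022830 ≈ -1.1592e-5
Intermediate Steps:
F(G, a) = 1/93 (F(G, a) = 1/(284 - 191) = 1/93)
1/(-86267 + F(-93, -212)) = 1/(-86267 + 1/93) = 1/(-8022830/93) = -93/8022830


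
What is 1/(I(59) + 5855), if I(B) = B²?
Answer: 1/9336 ≈ 0.00010711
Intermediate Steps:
1/(I(59) + 5855) = 1/(59² + 5855) = 1/(3481 + 5855) = 1/9336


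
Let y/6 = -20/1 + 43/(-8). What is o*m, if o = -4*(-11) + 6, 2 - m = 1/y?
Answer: 61100/609 ≈ 100.33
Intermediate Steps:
y = -609/4 (y = 6*(-20/1 + 43/(-8)) = 6*(-20*1 + 43*(-1/8)) = 6*(-20 - 43/8) = 6*(-203/8) = -609/4 ≈ -152.25)
m = 1222/609 (m = 2 - 1/(-609/4) = 2 - 1*(-4/609) = 2 + 4/609 = 1222/609 ≈ 2.0066)
o = 50 (o = 44 + 6 = 50)
o*m = 50*(1222/609) = 61100/609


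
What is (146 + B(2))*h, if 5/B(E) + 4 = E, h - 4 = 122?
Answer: 18081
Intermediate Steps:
h = 126 (h = 4 + 122 = 126)
B(E) = 5/(-4 + E)
(146 + B(2))*h = (146 + 5/(-4 + 2))*126 = (146 + 5/(-2))*126 = (146 + 5*(-1/2))*126 = (146 - 5/2)*126 = (287/2)*126 = 18081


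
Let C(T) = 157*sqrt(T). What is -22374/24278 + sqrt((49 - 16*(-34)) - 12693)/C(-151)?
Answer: -11187/12139 + 110*sqrt(151)/23707 ≈ -0.86456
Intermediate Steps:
-22374/24278 + sqrt((49 - 16*(-34)) - 12693)/C(-151) = -22374/24278 + sqrt((49 - 16*(-34)) - 12693)/((157*sqrt(-151))) = -22374*1/24278 + sqrt((49 + 544) - 12693)/((157*(I*sqrt(151)))) = -11187/12139 + sqrt(593 - 12693)/((157*I*sqrt(151))) = -11187/12139 + sqrt(-12100)*(-I*sqrt(151)/23707) = -11187/12139 + (110*I)*(-I*sqrt(151)/23707) = -11187/12139 + 110*sqrt(151)/23707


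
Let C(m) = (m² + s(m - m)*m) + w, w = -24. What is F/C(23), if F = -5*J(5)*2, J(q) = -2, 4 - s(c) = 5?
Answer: 10/241 ≈ 0.041494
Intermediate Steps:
s(c) = -1 (s(c) = 4 - 1*5 = 4 - 5 = -1)
C(m) = -24 + m² - m (C(m) = (m² - m) - 24 = -24 + m² - m)
F = 20 (F = -5*(-2)*2 = 10*2 = 20)
F/C(23) = 20/(-24 + 23² - 1*23) = 20/(-24 + 529 - 23) = 20/482 = (1/482)*20 = 10/241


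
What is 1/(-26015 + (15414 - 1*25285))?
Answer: -1/35886 ≈ -2.7866e-5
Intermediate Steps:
1/(-26015 + (15414 - 1*25285)) = 1/(-26015 + (15414 - 25285)) = 1/(-26015 - 9871) = 1/(-35886) = -1/35886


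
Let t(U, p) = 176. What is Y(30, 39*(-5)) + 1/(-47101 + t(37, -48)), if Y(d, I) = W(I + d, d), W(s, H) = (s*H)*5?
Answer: -1161393751/46925 ≈ -24750.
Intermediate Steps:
W(s, H) = 5*H*s (W(s, H) = (H*s)*5 = 5*H*s)
Y(d, I) = 5*d*(I + d)
Y(30, 39*(-5)) + 1/(-47101 + t(37, -48)) = 5*30*(39*(-5) + 30) + 1/(-47101 + 176) = 5*30*(-195 + 30) + 1/(-46925) = 5*30*(-165) - 1/46925 = -24750 - 1/46925 = -1161393751/46925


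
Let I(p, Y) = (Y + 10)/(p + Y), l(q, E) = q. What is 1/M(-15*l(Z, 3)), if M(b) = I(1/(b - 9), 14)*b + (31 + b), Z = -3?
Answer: 101/15452 ≈ 0.0065364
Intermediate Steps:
I(p, Y) = (10 + Y)/(Y + p)
M(b) = 31 + b + 24*b/(14 + 1/(-9 + b)) (M(b) = ((10 + 14)/(14 + 1/(b - 9)))*b + (31 + b) = (24/(14 + 1/(-9 + b)))*b + (31 + b) = 24*b/(14 + 1/(-9 + b)) + (31 + b) = 31 + b + 24*b/(14 + 1/(-9 + b)))
1/M(-15*l(Z, 3)) = 1/((-3875 + 38*(-15*(-3))**2 + 93*(-15*(-3)))/(-125 + 14*(-15*(-3)))) = 1/((-3875 + 38*45**2 + 93*45)/(-125 + 14*45)) = 1/((-3875 + 38*2025 + 4185)/(-125 + 630)) = 1/((-3875 + 76950 + 4185)/505) = 1/((1/505)*77260) = 1/(15452/101) = 101/15452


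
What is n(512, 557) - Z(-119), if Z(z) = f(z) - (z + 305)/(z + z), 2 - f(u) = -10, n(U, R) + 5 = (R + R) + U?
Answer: 191378/119 ≈ 1608.2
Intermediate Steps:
n(U, R) = -5 + U + 2*R (n(U, R) = -5 + ((R + R) + U) = -5 + (2*R + U) = -5 + (U + 2*R) = -5 + U + 2*R)
f(u) = 12 (f(u) = 2 - 1*(-10) = 2 + 10 = 12)
Z(z) = 12 - (305 + z)/(2*z) (Z(z) = 12 - (z + 305)/(z + z) = 12 - (305 + z)/(2*z))
n(512, 557) - Z(-119) = (-5 + 512 + 2*557) - (-305 + 23*(-119))/(2*(-119)) = (-5 + 512 + 1114) - (-1)*(-305 - 2737)/(2*119) = 1621 - (-1)*(-3042)/(2*119) = 1621 - 1*1521/119 = 1621 - 1521/119 = 191378/119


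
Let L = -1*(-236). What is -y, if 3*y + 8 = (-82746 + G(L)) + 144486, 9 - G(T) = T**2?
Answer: -2015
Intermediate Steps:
L = 236
G(T) = 9 - T**2
y = 2015 (y = -8/3 + ((-82746 + (9 - 1*236**2)) + 144486)/3 = -8/3 + ((-82746 + (9 - 1*55696)) + 144486)/3 = -8/3 + ((-82746 + (9 - 55696)) + 144486)/3 = -8/3 + ((-82746 - 55687) + 144486)/3 = -8/3 + (-138433 + 144486)/3 = -8/3 + (1/3)*6053 = -8/3 + 6053/3 = 2015)
-y = -1*2015 = -2015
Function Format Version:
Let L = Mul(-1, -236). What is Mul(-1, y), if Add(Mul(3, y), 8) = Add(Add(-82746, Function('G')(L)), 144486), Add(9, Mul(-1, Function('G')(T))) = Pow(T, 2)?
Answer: -2015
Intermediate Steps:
L = 236
Function('G')(T) = Add(9, Mul(-1, Pow(T, 2)))
y = 2015 (y = Add(Rational(-8, 3), Mul(Rational(1, 3), Add(Add(-82746, Add(9, Mul(-1, Pow(236, 2)))), 144486))) = Add(Rational(-8, 3), Mul(Rational(1, 3), Add(Add(-82746, Add(9, Mul(-1, 55696))), 144486))) = Add(Rational(-8, 3), Mul(Rational(1, 3), Add(Add(-82746, Add(9, -55696)), 144486))) = Add(Rational(-8, 3), Mul(Rational(1, 3), Add(Add(-82746, -55687), 144486))) = Add(Rational(-8, 3), Mul(Rational(1, 3), Add(-138433, 144486))) = Add(Rational(-8, 3), Mul(Rational(1, 3), 6053)) = Add(Rational(-8, 3), Rational(6053, 3)) = 2015)
Mul(-1, y) = Mul(-1, 2015) = -2015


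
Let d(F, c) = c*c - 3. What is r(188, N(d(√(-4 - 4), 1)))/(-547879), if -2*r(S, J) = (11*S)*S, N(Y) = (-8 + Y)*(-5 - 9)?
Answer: 4136/11657 ≈ 0.35481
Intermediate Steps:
d(F, c) = -3 + c² (d(F, c) = c² - 3 = -3 + c²)
N(Y) = 112 - 14*Y (N(Y) = (-8 + Y)*(-14) = 112 - 14*Y)
r(S, J) = -11*S²/2 (r(S, J) = -11*S*S/2 = -11*S²/2)
r(188, N(d(√(-4 - 4), 1)))/(-547879) = -11/2*188²/(-547879) = -11/2*35344*(-1/547879) = -194392*(-1/547879) = 4136/11657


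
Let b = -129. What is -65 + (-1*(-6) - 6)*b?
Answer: -65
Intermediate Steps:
-65 + (-1*(-6) - 6)*b = -65 + (-1*(-6) - 6)*(-129) = -65 + (6 - 6)*(-129) = -65 + 0*(-129) = -65 + 0 = -65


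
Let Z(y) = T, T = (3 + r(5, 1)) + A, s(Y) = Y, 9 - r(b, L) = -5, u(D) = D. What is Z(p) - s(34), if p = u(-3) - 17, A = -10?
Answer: -27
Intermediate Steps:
r(b, L) = 14 (r(b, L) = 9 - 1*(-5) = 9 + 5 = 14)
p = -20 (p = -3 - 17 = -20)
T = 7 (T = (3 + 14) - 10 = 17 - 10 = 7)
Z(y) = 7
Z(p) - s(34) = 7 - 1*34 = 7 - 34 = -27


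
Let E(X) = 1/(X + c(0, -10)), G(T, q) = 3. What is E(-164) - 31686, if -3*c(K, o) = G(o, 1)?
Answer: -5228191/165 ≈ -31686.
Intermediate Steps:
c(K, o) = -1 (c(K, o) = -⅓*3 = -1)
E(X) = 1/(-1 + X) (E(X) = 1/(X - 1) = 1/(-1 + X))
E(-164) - 31686 = 1/(-1 - 164) - 31686 = 1/(-165) - 31686 = -1/165 - 31686 = -5228191/165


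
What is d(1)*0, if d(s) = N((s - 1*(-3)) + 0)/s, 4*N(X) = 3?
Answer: 0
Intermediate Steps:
N(X) = ¾ (N(X) = (¼)*3 = ¾)
d(s) = 3/(4*s)
d(1)*0 = ((¾)/1)*0 = ((¾)*1)*0 = (¾)*0 = 0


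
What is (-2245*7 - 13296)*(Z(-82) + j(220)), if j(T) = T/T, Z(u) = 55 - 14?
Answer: -1218462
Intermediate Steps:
Z(u) = 41
j(T) = 1
(-2245*7 - 13296)*(Z(-82) + j(220)) = (-2245*7 - 13296)*(41 + 1) = (-15715 - 13296)*42 = -29011*42 = -1218462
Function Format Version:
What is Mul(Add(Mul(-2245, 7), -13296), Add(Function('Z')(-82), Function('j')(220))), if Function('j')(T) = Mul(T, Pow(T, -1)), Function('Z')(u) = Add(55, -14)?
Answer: -1218462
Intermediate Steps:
Function('Z')(u) = 41
Function('j')(T) = 1
Mul(Add(Mul(-2245, 7), -13296), Add(Function('Z')(-82), Function('j')(220))) = Mul(Add(Mul(-2245, 7), -13296), Add(41, 1)) = Mul(Add(-15715, -13296), 42) = Mul(-29011, 42) = -1218462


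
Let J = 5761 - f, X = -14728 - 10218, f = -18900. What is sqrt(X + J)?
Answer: I*sqrt(285) ≈ 16.882*I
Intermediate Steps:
X = -24946
J = 24661 (J = 5761 - 1*(-18900) = 5761 + 18900 = 24661)
sqrt(X + J) = sqrt(-24946 + 24661) = sqrt(-285) = I*sqrt(285)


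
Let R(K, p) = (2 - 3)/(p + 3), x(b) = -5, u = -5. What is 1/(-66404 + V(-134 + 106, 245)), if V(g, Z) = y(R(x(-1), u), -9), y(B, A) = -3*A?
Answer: -1/66377 ≈ -1.5065e-5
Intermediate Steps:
R(K, p) = -1/(3 + p)
V(g, Z) = 27 (V(g, Z) = -3*(-9) = 27)
1/(-66404 + V(-134 + 106, 245)) = 1/(-66404 + 27) = 1/(-66377) = -1/66377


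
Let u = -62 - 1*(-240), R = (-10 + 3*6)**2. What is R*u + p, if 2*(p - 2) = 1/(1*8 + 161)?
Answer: 3851173/338 ≈ 11394.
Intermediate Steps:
R = 64 (R = (-10 + 18)**2 = 8**2 = 64)
u = 178 (u = -62 + 240 = 178)
p = 677/338 (p = 2 + 1/(2*(1*8 + 161)) = 2 + 1/(2*(8 + 161)) = 2 + (1/2)/169 = 2 + (1/2)*(1/169) = 2 + 1/338 = 677/338 ≈ 2.0030)
R*u + p = 64*178 + 677/338 = 11392 + 677/338 = 3851173/338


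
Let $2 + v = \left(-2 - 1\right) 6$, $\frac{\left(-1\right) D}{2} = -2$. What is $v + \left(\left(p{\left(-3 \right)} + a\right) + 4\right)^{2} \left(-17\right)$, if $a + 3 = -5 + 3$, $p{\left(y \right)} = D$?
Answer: $-173$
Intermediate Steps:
$D = 4$ ($D = \left(-2\right) \left(-2\right) = 4$)
$p{\left(y \right)} = 4$
$a = -5$ ($a = -3 + \left(-5 + 3\right) = -3 - 2 = -5$)
$v = -20$ ($v = -2 + \left(-2 - 1\right) 6 = -2 - 18 = -20$)
$v + \left(\left(p{\left(-3 \right)} + a\right) + 4\right)^{2} \left(-17\right) = -20 + \left(\left(4 - 5\right) + 4\right)^{2} \left(-17\right) = -20 + \left(-1 + 4\right)^{2} \left(-17\right) = -20 + 3^{2} \left(-17\right) = -20 + 9 \left(-17\right) = -20 - 153 = -173$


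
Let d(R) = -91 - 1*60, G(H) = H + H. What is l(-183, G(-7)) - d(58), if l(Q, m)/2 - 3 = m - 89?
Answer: -49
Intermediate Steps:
G(H) = 2*H
l(Q, m) = -172 + 2*m (l(Q, m) = 6 + 2*(m - 89) = 6 + 2*(-89 + m) = 6 + (-178 + 2*m) = -172 + 2*m)
d(R) = -151 (d(R) = -91 - 60 = -151)
l(-183, G(-7)) - d(58) = (-172 + 2*(2*(-7))) - 1*(-151) = (-172 + 2*(-14)) + 151 = (-172 - 28) + 151 = -200 + 151 = -49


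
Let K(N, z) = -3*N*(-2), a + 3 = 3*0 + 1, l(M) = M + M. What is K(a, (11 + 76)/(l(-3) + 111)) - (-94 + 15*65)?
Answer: -893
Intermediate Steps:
l(M) = 2*M
a = -2 (a = -3 + (3*0 + 1) = -3 + (0 + 1) = -3 + 1 = -2)
K(N, z) = 6*N
K(a, (11 + 76)/(l(-3) + 111)) - (-94 + 15*65) = 6*(-2) - (-94 + 15*65) = -12 - (-94 + 975) = -12 - 1*881 = -12 - 881 = -893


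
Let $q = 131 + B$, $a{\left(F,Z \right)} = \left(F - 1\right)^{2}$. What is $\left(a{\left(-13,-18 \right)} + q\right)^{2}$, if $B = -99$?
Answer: $51984$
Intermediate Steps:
$a{\left(F,Z \right)} = \left(-1 + F\right)^{2}$
$q = 32$ ($q = 131 - 99 = 32$)
$\left(a{\left(-13,-18 \right)} + q\right)^{2} = \left(\left(-1 - 13\right)^{2} + 32\right)^{2} = \left(\left(-14\right)^{2} + 32\right)^{2} = \left(196 + 32\right)^{2} = 228^{2} = 51984$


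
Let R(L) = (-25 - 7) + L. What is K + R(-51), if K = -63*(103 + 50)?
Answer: -9722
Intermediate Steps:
K = -9639 (K = -63*153 = -9639)
R(L) = -32 + L
K + R(-51) = -9639 + (-32 - 51) = -9639 - 83 = -9722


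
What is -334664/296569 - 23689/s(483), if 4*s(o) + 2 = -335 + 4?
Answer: 27990249052/98757477 ≈ 283.42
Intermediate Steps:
s(o) = -333/4 (s(o) = -½ + (-335 + 4)/4 = -½ + (¼)*(-331) = -½ - 331/4 = -333/4)
-334664/296569 - 23689/s(483) = -334664/296569 - 23689/(-333/4) = -334664*1/296569 - 23689*(-4/333) = -334664/296569 + 94756/333 = 27990249052/98757477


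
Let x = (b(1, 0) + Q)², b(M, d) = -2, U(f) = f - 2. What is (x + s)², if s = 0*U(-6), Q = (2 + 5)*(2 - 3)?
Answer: 6561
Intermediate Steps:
U(f) = -2 + f
Q = -7 (Q = 7*(-1) = -7)
x = 81 (x = (-2 - 7)² = (-9)² = 81)
s = 0 (s = 0*(-2 - 6) = 0*(-8) = 0)
(x + s)² = (81 + 0)² = 81² = 6561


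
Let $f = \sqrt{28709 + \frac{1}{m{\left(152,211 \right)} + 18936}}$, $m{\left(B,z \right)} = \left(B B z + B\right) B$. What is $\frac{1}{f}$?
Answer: $\frac{2 \sqrt{3941248242076240218846}}{21274331555353} \approx 0.0059019$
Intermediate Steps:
$m{\left(B,z \right)} = B \left(B + z B^{2}\right)$ ($m{\left(B,z \right)} = \left(B^{2} z + B\right) B = \left(z B^{2} + B\right) B = \left(B + z B^{2}\right) B = B \left(B + z B^{2}\right)$)
$f = \frac{\sqrt{3941248242076240218846}}{370516764}$ ($f = \sqrt{28709 + \frac{1}{152^{2} \left(1 + 152 \cdot 211\right) + 18936}} = \sqrt{28709 + \frac{1}{23104 \left(1 + 32072\right) + 18936}} = \sqrt{28709 + \frac{1}{23104 \cdot 32073 + 18936}} = \sqrt{28709 + \frac{1}{741014592 + 18936}} = \sqrt{28709 + \frac{1}{741033528}} = \sqrt{\frac{21274331555353}{741033528}} = \frac{\sqrt{3941248242076240218846}}{370516764} \approx 169.44$)
$\frac{1}{f} = \frac{1}{\frac{1}{370516764} \sqrt{3941248242076240218846}} = \frac{2 \sqrt{3941248242076240218846}}{21274331555353}$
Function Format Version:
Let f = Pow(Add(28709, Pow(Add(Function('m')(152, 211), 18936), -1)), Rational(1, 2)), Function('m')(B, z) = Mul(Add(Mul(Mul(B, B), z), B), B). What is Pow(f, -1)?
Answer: Mul(Rational(2, 21274331555353), Pow(3941248242076240218846, Rational(1, 2))) ≈ 0.0059019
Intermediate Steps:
Function('m')(B, z) = Mul(B, Add(B, Mul(z, Pow(B, 2)))) (Function('m')(B, z) = Mul(Add(Mul(Pow(B, 2), z), B), B) = Mul(Add(Mul(z, Pow(B, 2)), B), B) = Mul(Add(B, Mul(z, Pow(B, 2))), B) = Mul(B, Add(B, Mul(z, Pow(B, 2)))))
f = Mul(Rational(1, 370516764), Pow(3941248242076240218846, Rational(1, 2))) (f = Pow(Add(28709, Pow(Add(Mul(Pow(152, 2), Add(1, Mul(152, 211))), 18936), -1)), Rational(1, 2)) = Pow(Add(28709, Pow(Add(Mul(23104, Add(1, 32072)), 18936), -1)), Rational(1, 2)) = Pow(Add(28709, Pow(Add(Mul(23104, 32073), 18936), -1)), Rational(1, 2)) = Pow(Add(28709, Pow(Add(741014592, 18936), -1)), Rational(1, 2)) = Pow(Add(28709, Pow(741033528, -1)), Rational(1, 2)) = Pow(Add(28709, Rational(1, 741033528)), Rational(1, 2)) = Pow(Rational(21274331555353, 741033528), Rational(1, 2)) = Mul(Rational(1, 370516764), Pow(3941248242076240218846, Rational(1, 2))) ≈ 169.44)
Pow(f, -1) = Pow(Mul(Rational(1, 370516764), Pow(3941248242076240218846, Rational(1, 2))), -1) = Mul(Rational(2, 21274331555353), Pow(3941248242076240218846, Rational(1, 2)))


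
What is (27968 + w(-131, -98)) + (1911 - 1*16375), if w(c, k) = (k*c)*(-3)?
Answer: -25010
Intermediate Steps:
w(c, k) = -3*c*k (w(c, k) = (c*k)*(-3) = -3*c*k)
(27968 + w(-131, -98)) + (1911 - 1*16375) = (27968 - 3*(-131)*(-98)) + (1911 - 1*16375) = (27968 - 38514) + (1911 - 16375) = -10546 - 14464 = -25010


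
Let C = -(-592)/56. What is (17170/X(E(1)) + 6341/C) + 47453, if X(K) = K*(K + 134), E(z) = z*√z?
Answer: 96263659/1998 ≈ 48180.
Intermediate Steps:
C = 74/7 (C = -(-592)/56 = -296*(-1/28) = 74/7 ≈ 10.571)
E(z) = z^(3/2)
X(K) = K*(134 + K)
(17170/X(E(1)) + 6341/C) + 47453 = (17170/((1^(3/2)*(134 + 1^(3/2)))) + 6341/(74/7)) + 47453 = (17170/((1*(134 + 1))) + 6341*(7/74)) + 47453 = (17170/((1*135)) + 44387/74) + 47453 = (17170/135 + 44387/74) + 47453 = (17170*(1/135) + 44387/74) + 47453 = (3434/27 + 44387/74) + 47453 = 1452565/1998 + 47453 = 96263659/1998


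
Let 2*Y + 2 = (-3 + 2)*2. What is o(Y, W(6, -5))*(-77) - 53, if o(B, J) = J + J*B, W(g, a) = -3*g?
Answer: -1439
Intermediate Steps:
Y = -2 (Y = -1 + ((-3 + 2)*2)/2 = -1 + (-1*2)/2 = -1 + (½)*(-2) = -1 - 1 = -2)
o(B, J) = J + B*J
o(Y, W(6, -5))*(-77) - 53 = ((-3*6)*(1 - 2))*(-77) - 53 = -18*(-1)*(-77) - 53 = 18*(-77) - 53 = -1386 - 53 = -1439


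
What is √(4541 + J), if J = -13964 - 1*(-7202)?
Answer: I*√2221 ≈ 47.128*I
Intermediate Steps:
J = -6762 (J = -13964 + 7202 = -6762)
√(4541 + J) = √(4541 - 6762) = √(-2221) = I*√2221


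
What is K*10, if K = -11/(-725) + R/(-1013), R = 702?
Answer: -995614/146885 ≈ -6.7782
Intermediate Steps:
K = -497807/734425 (K = -11/(-725) + 702/(-1013) = -11*(-1/725) + 702*(-1/1013) = 11/725 - 702/1013 = -497807/734425 ≈ -0.67782)
K*10 = -497807/734425*10 = -995614/146885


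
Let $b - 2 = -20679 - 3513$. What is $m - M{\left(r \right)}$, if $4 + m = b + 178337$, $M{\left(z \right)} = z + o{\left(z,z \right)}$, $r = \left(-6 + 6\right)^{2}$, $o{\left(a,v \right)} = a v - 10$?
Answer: $154153$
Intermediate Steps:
$o{\left(a,v \right)} = -10 + a v$
$r = 0$ ($r = 0^{2} = 0$)
$b = -24190$ ($b = 2 - 24192 = -24190$)
$M{\left(z \right)} = -10 + z + z^{2}$ ($M{\left(z \right)} = z + \left(-10 + z z\right) = z + \left(-10 + z^{2}\right) = -10 + z + z^{2}$)
$m = 154143$ ($m = -4 + \left(-24190 + 178337\right) = -4 + 154147 = 154143$)
$m - M{\left(r \right)} = 154143 - \left(-10 + 0 + 0^{2}\right) = 154143 - \left(-10 + 0 + 0\right) = 154143 - -10 = 154143 + 10 = 154153$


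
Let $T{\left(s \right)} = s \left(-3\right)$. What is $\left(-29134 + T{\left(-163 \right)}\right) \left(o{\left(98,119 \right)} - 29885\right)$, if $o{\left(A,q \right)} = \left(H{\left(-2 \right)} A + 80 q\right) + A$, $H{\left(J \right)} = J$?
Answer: $586162635$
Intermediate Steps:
$o{\left(A,q \right)} = - A + 80 q$ ($o{\left(A,q \right)} = \left(- 2 A + 80 q\right) + A = - A + 80 q$)
$T{\left(s \right)} = - 3 s$
$\left(-29134 + T{\left(-163 \right)}\right) \left(o{\left(98,119 \right)} - 29885\right) = \left(-29134 - -489\right) \left(\left(\left(-1\right) 98 + 80 \cdot 119\right) - 29885\right) = \left(-29134 + 489\right) \left(\left(-98 + 9520\right) - 29885\right) = - 28645 \left(9422 - 29885\right) = \left(-28645\right) \left(-20463\right) = 586162635$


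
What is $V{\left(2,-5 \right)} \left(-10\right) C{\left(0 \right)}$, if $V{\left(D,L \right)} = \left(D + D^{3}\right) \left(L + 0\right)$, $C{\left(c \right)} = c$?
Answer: $0$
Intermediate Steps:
$V{\left(D,L \right)} = L \left(D + D^{3}\right)$ ($V{\left(D,L \right)} = \left(D + D^{3}\right) L = L \left(D + D^{3}\right)$)
$V{\left(2,-5 \right)} \left(-10\right) C{\left(0 \right)} = 2 \left(-5\right) \left(1 + 2^{2}\right) \left(-10\right) 0 = 2 \left(-5\right) \left(1 + 4\right) \left(-10\right) 0 = 2 \left(-5\right) 5 \left(-10\right) 0 = \left(-50\right) \left(-10\right) 0 = 500 \cdot 0 = 0$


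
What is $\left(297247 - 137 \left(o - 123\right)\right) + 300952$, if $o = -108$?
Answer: $629846$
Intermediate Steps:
$\left(297247 - 137 \left(o - 123\right)\right) + 300952 = \left(297247 - 137 \left(-108 - 123\right)\right) + 300952 = \left(297247 - -31647\right) + 300952 = \left(297247 + 31647\right) + 300952 = 328894 + 300952 = 629846$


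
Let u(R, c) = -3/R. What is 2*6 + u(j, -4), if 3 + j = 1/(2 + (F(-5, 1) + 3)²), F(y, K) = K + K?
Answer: 1041/80 ≈ 13.012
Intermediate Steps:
F(y, K) = 2*K
j = -80/27 (j = -3 + 1/(2 + (2*1 + 3)²) = -3 + 1/(2 + (2 + 3)²) = -3 + 1/(2 + 5²) = -3 + 1/(2 + 25) = -3 + 1/27 = -80/27 ≈ -2.9630)
2*6 + u(j, -4) = 2*6 - 3/(-80/27) = 12 - 3*(-27/80) = 12 + 81/80 = 1041/80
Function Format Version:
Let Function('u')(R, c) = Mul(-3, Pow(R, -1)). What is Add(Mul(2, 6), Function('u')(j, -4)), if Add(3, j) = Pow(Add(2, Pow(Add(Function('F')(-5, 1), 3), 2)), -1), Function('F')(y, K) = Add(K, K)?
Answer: Rational(1041, 80) ≈ 13.012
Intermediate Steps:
Function('F')(y, K) = Mul(2, K)
j = Rational(-80, 27) (j = Add(-3, Pow(Add(2, Pow(Add(Mul(2, 1), 3), 2)), -1)) = Add(-3, Pow(Add(2, Pow(Add(2, 3), 2)), -1)) = Add(-3, Pow(Add(2, Pow(5, 2)), -1)) = Add(-3, Pow(Add(2, 25), -1)) = Add(-3, Pow(27, -1)) = Add(-3, Rational(1, 27)) = Rational(-80, 27) ≈ -2.9630)
Add(Mul(2, 6), Function('u')(j, -4)) = Add(Mul(2, 6), Mul(-3, Pow(Rational(-80, 27), -1))) = Add(12, Mul(-3, Rational(-27, 80))) = Add(12, Rational(81, 80)) = Rational(1041, 80)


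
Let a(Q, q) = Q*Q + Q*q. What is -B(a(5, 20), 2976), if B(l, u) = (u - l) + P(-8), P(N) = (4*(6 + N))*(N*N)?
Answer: -2339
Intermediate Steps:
a(Q, q) = Q**2 + Q*q
P(N) = N**2*(24 + 4*N) (P(N) = (24 + 4*N)*N**2 = N**2*(24 + 4*N))
B(l, u) = -512 + u - l (B(l, u) = (u - l) + 4*(-8)**2*(6 - 8) = (u - l) + 4*64*(-2) = (u - l) - 512 = -512 + u - l)
-B(a(5, 20), 2976) = -(-512 + 2976 - 5*(5 + 20)) = -(-512 + 2976 - 5*25) = -(-512 + 2976 - 1*125) = -(-512 + 2976 - 125) = -1*2339 = -2339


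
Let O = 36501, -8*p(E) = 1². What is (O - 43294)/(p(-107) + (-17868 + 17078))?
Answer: 54344/6321 ≈ 8.5974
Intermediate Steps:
p(E) = -⅛ (p(E) = -⅛*1² = -⅛*1 = -⅛)
(O - 43294)/(p(-107) + (-17868 + 17078)) = (36501 - 43294)/(-⅛ + (-17868 + 17078)) = -6793/(-⅛ - 790) = -6793/(-6321/8) = -6793*(-8/6321) = 54344/6321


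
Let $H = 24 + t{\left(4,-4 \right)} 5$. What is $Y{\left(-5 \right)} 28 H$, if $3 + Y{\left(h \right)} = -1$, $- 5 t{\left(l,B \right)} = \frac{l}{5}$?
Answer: $- \frac{12992}{5} \approx -2598.4$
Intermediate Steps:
$t{\left(l,B \right)} = - \frac{l}{25}$ ($t{\left(l,B \right)} = - \frac{l \frac{1}{5}}{5} = - \frac{\frac{1}{5} l}{5} = - \frac{l}{25}$)
$Y{\left(h \right)} = -4$ ($Y{\left(h \right)} = -3 - 1 = -4$)
$H = \frac{116}{5}$ ($H = 24 + \left(- \frac{1}{25}\right) 4 \cdot 5 = 24 - \frac{4}{5} = \frac{116}{5} \approx 23.2$)
$Y{\left(-5 \right)} 28 H = \left(-4\right) 28 \cdot \frac{116}{5} = \left(-112\right) \frac{116}{5} = - \frac{12992}{5}$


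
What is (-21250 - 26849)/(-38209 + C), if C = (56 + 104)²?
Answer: 16033/4203 ≈ 3.8147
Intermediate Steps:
C = 25600 (C = 160² = 25600)
(-21250 - 26849)/(-38209 + C) = (-21250 - 26849)/(-38209 + 25600) = -48099/(-12609) = -48099*(-1/12609) = 16033/4203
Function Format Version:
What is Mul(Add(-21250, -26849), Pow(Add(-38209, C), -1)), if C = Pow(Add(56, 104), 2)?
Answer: Rational(16033, 4203) ≈ 3.8147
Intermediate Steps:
C = 25600 (C = Pow(160, 2) = 25600)
Mul(Add(-21250, -26849), Pow(Add(-38209, C), -1)) = Mul(Add(-21250, -26849), Pow(Add(-38209, 25600), -1)) = Mul(-48099, Pow(-12609, -1)) = Mul(-48099, Rational(-1, 12609)) = Rational(16033, 4203)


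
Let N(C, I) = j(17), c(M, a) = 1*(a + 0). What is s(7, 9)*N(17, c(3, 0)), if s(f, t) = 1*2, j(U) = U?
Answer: 34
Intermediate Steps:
s(f, t) = 2
c(M, a) = a (c(M, a) = 1*a = a)
N(C, I) = 17
s(7, 9)*N(17, c(3, 0)) = 2*17 = 34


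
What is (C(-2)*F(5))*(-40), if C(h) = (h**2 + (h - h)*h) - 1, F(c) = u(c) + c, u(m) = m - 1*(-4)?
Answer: -1680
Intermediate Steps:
u(m) = 4 + m (u(m) = m + 4 = 4 + m)
F(c) = 4 + 2*c (F(c) = (4 + c) + c = 4 + 2*c)
C(h) = -1 + h**2 (C(h) = (h**2 + 0*h) - 1 = (h**2 + 0) - 1 = h**2 - 1 = -1 + h**2)
(C(-2)*F(5))*(-40) = ((-1 + (-2)**2)*(4 + 2*5))*(-40) = ((-1 + 4)*(4 + 10))*(-40) = (3*14)*(-40) = 42*(-40) = -1680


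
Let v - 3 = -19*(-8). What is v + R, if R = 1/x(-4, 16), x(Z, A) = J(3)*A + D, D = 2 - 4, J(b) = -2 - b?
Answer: 12709/82 ≈ 154.99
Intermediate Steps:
D = -2
x(Z, A) = -2 - 5*A (x(Z, A) = (-2 - 1*3)*A - 2 = (-2 - 3)*A - 2 = -5*A - 2 = -2 - 5*A)
R = -1/82 (R = 1/(-2 - 5*16) = 1/(-2 - 80) = 1/(-82) = -1/82 ≈ -0.012195)
v = 155 (v = 3 - 19*(-8) = 3 + 152 = 155)
v + R = 155 - 1/82 = 12709/82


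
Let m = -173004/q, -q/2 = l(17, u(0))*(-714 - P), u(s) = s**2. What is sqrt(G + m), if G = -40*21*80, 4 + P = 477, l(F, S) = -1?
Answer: 3*I*sqrt(10508893214)/1187 ≈ 259.09*I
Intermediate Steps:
P = 473 (P = -4 + 477 = 473)
q = -2374 (q = -(-2)*(-714 - 1*473) = -(-2)*(-714 - 473) = -(-2)*(-1187) = -2*1187 = -2374)
G = -67200 (G = -840*80 = -67200)
m = 86502/1187 (m = -173004/(-2374) = -173004*(-1/2374) = 86502/1187 ≈ 72.875)
sqrt(G + m) = sqrt(-67200 + 86502/1187) = sqrt(-79679898/1187) = 3*I*sqrt(10508893214)/1187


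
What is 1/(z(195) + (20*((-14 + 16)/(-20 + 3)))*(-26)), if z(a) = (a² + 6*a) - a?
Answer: 17/664040 ≈ 2.5601e-5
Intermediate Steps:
z(a) = a² + 5*a
1/(z(195) + (20*((-14 + 16)/(-20 + 3)))*(-26)) = 1/(195*(5 + 195) + (20*((-14 + 16)/(-20 + 3)))*(-26)) = 1/(195*200 + (20*(2/(-17)))*(-26)) = 1/(39000 + (20*(2*(-1/17)))*(-26)) = 1/(39000 + (20*(-2/17))*(-26)) = 1/(39000 - 40/17*(-26)) = 1/(39000 + 1040/17) = 1/(664040/17) = 17/664040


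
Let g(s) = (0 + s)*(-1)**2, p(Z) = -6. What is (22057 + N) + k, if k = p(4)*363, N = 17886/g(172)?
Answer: 1718537/86 ≈ 19983.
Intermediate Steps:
g(s) = s (g(s) = s*1 = s)
N = 8943/86 (N = 17886/172 = 17886*(1/172) = 8943/86 ≈ 103.99)
k = -2178 (k = -6*363 = -2178)
(22057 + N) + k = (22057 + 8943/86) - 2178 = 1905845/86 - 2178 = 1718537/86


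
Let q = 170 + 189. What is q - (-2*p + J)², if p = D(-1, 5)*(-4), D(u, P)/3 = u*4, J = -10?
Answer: -10877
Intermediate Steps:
q = 359
D(u, P) = 12*u (D(u, P) = 3*(u*4) = 3*(4*u) = 12*u)
p = 48 (p = (12*(-1))*(-4) = -12*(-4) = 48)
q - (-2*p + J)² = 359 - (-2*48 - 10)² = 359 - (-96 - 10)² = 359 - 1*(-106)² = 359 - 1*11236 = 359 - 11236 = -10877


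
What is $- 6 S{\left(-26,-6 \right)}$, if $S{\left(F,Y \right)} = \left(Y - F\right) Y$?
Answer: $720$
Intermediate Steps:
$S{\left(F,Y \right)} = Y \left(Y - F\right)$
$- 6 S{\left(-26,-6 \right)} = - 6 \left(- 6 \left(-6 - -26\right)\right) = - 6 \left(- 6 \left(-6 + 26\right)\right) = - 6 \left(\left(-6\right) 20\right) = \left(-6\right) \left(-120\right) = 720$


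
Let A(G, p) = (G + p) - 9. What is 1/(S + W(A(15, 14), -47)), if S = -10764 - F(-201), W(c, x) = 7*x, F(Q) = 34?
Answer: -1/11127 ≈ -8.9871e-5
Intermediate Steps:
A(G, p) = -9 + G + p
S = -10798 (S = -10764 - 1*34 = -10764 - 34 = -10798)
1/(S + W(A(15, 14), -47)) = 1/(-10798 + 7*(-47)) = 1/(-10798 - 329) = 1/(-11127) = -1/11127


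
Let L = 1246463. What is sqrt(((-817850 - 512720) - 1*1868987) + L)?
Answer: I*sqrt(1953094) ≈ 1397.5*I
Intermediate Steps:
sqrt(((-817850 - 512720) - 1*1868987) + L) = sqrt(((-817850 - 512720) - 1*1868987) + 1246463) = sqrt((-1330570 - 1868987) + 1246463) = sqrt(-3199557 + 1246463) = sqrt(-1953094) = I*sqrt(1953094)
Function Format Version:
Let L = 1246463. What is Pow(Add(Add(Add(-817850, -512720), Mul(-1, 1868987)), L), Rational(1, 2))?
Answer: Mul(I, Pow(1953094, Rational(1, 2))) ≈ Mul(1397.5, I)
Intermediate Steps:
Pow(Add(Add(Add(-817850, -512720), Mul(-1, 1868987)), L), Rational(1, 2)) = Pow(Add(Add(Add(-817850, -512720), Mul(-1, 1868987)), 1246463), Rational(1, 2)) = Pow(Add(Add(-1330570, -1868987), 1246463), Rational(1, 2)) = Pow(Add(-3199557, 1246463), Rational(1, 2)) = Pow(-1953094, Rational(1, 2)) = Mul(I, Pow(1953094, Rational(1, 2)))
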